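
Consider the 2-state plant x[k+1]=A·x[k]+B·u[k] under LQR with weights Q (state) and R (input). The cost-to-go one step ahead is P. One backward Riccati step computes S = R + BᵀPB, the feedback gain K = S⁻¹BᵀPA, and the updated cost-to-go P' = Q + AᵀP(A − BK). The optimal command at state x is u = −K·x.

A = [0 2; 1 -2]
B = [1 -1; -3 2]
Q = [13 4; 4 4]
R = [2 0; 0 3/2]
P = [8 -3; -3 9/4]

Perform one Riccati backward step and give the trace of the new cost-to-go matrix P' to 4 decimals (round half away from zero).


BᵀP = [17.0000 -9.7500; -14.0000 7.5000]
S = R + BᵀPB = [2 0; 0 3/2] + [46.2500 -36.5000; -36.5000 29.0000] = [48.2500 -36.5000; -36.5000 30.5000]
BᵀPA = [-9.7500 53.5000; 7.5000 -43.0000]
K = S⁻¹·BᵀPA = [-0.1695 0.4466; 0.0430 -0.8753]
A−BK = [0.2126 0.6780; 0.4054 1.0906]
AᵀP(A−BK) = [0.2744 0.4197; 0.4197 3.4655]
P' = Q + AᵀP(A−BK) = [13.2744 4.4197; 4.4197 7.4655]
tr(P') = 20.7399

20.7399


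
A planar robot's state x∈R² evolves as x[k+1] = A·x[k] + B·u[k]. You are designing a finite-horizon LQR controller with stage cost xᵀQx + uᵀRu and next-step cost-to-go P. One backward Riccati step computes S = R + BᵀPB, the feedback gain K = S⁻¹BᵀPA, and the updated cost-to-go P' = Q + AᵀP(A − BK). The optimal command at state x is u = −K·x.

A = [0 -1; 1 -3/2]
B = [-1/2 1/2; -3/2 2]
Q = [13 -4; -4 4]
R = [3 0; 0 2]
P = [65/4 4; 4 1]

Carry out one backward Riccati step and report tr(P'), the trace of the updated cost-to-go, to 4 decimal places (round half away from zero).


BᵀP = [-14.1250 -3.5000; 16.1250 4.0000]
S = R + BᵀPB = [3 0; 0 2] + [12.3125 -14.0625; -14.0625 16.0625] = [15.3125 -14.0625; -14.0625 18.0625]
BᵀPA = [-3.5000 19.3750; 4.0000 -22.1250]
K = S⁻¹·BᵀPA = [-0.0884 0.4926; 0.1526 -0.8414]
A−BK = [-0.1205 -0.3330; 0.5621 0.9217]
AᵀP(A−BK) = [0.0801 -0.4103; -0.4103 2.3399]
P' = Q + AᵀP(A−BK) = [13.0801 -4.4103; -4.4103 6.3399]
tr(P') = 19.4200

19.4200


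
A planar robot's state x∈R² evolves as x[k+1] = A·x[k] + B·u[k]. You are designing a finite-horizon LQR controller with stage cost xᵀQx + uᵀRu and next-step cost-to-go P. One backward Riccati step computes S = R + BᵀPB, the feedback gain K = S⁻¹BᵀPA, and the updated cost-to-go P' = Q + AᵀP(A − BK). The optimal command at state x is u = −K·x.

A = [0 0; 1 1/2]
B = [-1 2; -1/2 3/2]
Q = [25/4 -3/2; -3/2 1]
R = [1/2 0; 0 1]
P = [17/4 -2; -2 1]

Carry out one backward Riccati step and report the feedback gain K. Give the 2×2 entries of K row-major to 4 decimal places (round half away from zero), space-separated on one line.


0.2617 0.1308 -0.1682 -0.0841

BᵀP = [-3.2500 1.5000; 5.5000 -2.5000]
S = R + BᵀPB = [1/2 0; 0 1] + [2.5000 -4.2500; -4.2500 7.2500] = [3.0000 -4.2500; -4.2500 8.2500]
BᵀPA = [1.5000 0.7500; -2.5000 -1.2500]
K = S⁻¹·BᵀPA = [0.2617 0.1308; -0.1682 -0.0841]
A−BK = [0.5981 0.2991; 1.3832 0.6916]
AᵀP(A−BK) = [0.1869 0.0935; 0.0935 0.0467]
P' = Q + AᵀP(A−BK) = [6.4369 -1.4065; -1.4065 1.0467]
tr(P') = 7.4836


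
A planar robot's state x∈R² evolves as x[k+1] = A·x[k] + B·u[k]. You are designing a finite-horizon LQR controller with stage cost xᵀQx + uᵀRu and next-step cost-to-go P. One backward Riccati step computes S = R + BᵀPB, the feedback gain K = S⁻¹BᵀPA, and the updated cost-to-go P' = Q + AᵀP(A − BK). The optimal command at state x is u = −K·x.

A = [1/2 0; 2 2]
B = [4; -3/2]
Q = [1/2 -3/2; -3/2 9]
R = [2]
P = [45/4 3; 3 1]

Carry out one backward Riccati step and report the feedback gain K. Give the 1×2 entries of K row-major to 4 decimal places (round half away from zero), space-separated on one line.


BᵀP = [40.5000 10.5000]
S = R + BᵀPB = [2] + [146.2500] = [148.2500]
BᵀPA = [41.2500 21.0000]
K = S⁻¹·BᵀPA = [0.2782 0.1417]
A−BK = [-0.6130 -0.5666; 2.4174 2.2125]
AᵀP(A−BK) = [1.3348 1.1568; 1.1568 1.0253]
P' = Q + AᵀP(A−BK) = [1.8348 -0.3432; -0.3432 10.0253]
tr(P') = 11.8601

0.2782 0.1417


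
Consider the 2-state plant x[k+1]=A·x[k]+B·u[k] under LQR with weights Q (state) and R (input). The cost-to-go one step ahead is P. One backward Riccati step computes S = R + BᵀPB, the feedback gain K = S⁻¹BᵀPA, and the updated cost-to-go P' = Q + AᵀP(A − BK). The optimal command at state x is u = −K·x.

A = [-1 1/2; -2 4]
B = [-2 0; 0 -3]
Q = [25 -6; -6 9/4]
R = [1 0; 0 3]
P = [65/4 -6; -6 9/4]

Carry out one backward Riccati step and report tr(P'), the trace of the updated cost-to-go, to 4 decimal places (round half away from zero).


28.0603

BᵀP = [-32.5000 12.0000; 18.0000 -6.7500]
S = R + BᵀPB = [1 0; 0 3] + [65.0000 -36.0000; -36.0000 20.2500] = [66.0000 -36.0000; -36.0000 23.2500]
BᵀPA = [8.5000 31.7500; -4.5000 -18.0000]
K = S⁻¹·BᵀPA = [0.1494 0.3781; 0.0377 -0.1887]
A−BK = [-0.7013 1.2563; -1.8868 3.4340]
AᵀP(A−BK) = [0.1502 -0.1883; -0.1883 0.6602]
P' = Q + AᵀP(A−BK) = [25.1502 -6.1883; -6.1883 2.9102]
tr(P') = 28.0603


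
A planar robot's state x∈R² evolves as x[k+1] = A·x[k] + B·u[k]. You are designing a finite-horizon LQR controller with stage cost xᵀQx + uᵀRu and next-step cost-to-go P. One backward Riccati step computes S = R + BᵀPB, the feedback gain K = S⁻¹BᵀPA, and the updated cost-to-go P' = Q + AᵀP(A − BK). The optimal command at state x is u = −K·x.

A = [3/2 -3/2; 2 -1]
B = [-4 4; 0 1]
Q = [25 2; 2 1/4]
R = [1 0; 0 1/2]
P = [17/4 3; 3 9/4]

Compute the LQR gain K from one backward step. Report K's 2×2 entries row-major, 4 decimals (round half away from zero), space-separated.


-0.0735 0.0953 0.5554 -0.3866

BᵀP = [-17.0000 -12.0000; 20.0000 14.2500]
S = R + BᵀPB = [1 0; 0 1/2] + [68.0000 -80.0000; -80.0000 94.2500] = [69.0000 -80.0000; -80.0000 94.7500]
BᵀPA = [-49.5000 37.5000; 58.5000 -44.2500]
K = S⁻¹·BᵀPA = [-0.0735 0.0953; 0.5554 -0.3866]
A−BK = [-1.0154 0.4274; 1.4446 -0.6134]
AᵀP(A−BK) = [0.4359 -0.2317; -0.2317 0.1337]
P' = Q + AᵀP(A−BK) = [25.4359 1.7683; 1.7683 0.3837]
tr(P') = 25.8196


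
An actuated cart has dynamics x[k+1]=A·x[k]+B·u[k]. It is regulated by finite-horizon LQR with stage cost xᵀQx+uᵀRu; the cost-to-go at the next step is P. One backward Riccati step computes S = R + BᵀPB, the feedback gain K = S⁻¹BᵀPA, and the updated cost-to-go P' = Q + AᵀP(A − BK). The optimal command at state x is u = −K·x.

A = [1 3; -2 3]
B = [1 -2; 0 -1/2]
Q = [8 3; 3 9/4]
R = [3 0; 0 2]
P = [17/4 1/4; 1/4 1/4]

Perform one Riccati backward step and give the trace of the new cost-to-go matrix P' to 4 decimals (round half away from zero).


16.8190

BᵀP = [4.2500 0.2500; -8.6250 -0.6250]
S = R + BᵀPB = [3 0; 0 2] + [4.2500 -8.6250; -8.6250 17.5625] = [7.2500 -8.6250; -8.6250 19.5625]
BᵀPA = [3.7500 13.5000; -7.3750 -27.7500]
K = S⁻¹·BᵀPA = [0.1446 0.3670; -0.3133 -1.2567]
A−BK = [0.2289 0.1196; -2.1566 2.3716]
AᵀP(A−BK) = [1.3976 -0.1446; -0.1446 5.1715]
P' = Q + AᵀP(A−BK) = [9.3976 2.8554; 2.8554 7.4215]
tr(P') = 16.8190


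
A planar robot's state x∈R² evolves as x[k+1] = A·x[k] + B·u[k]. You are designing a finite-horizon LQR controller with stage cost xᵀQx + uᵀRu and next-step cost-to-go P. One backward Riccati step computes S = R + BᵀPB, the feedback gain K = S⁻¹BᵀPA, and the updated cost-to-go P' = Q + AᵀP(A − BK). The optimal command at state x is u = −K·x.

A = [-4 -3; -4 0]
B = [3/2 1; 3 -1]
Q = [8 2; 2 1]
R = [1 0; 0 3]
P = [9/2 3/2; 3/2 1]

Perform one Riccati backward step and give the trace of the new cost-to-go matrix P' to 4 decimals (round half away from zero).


BᵀP = [11.2500 5.2500; 3.0000 0.5000]
S = R + BᵀPB = [1 0; 0 3] + [32.6250 6.0000; 6.0000 2.5000] = [33.6250 6.0000; 6.0000 5.5000]
BᵀPA = [-66.0000 -33.7500; -14.0000 -9.0000]
K = S⁻¹·BᵀPA = [-1.8733 -0.8838; -0.5019 -0.6723]
A−BK = [-0.6882 -1.0021; 1.1179 1.9790]
AᵀP(A−BK) = [5.3378 4.2602; 4.2602 4.6227]
P' = Q + AᵀP(A−BK) = [13.3378 6.2602; 6.2602 5.6227]
tr(P') = 18.9606

18.9606


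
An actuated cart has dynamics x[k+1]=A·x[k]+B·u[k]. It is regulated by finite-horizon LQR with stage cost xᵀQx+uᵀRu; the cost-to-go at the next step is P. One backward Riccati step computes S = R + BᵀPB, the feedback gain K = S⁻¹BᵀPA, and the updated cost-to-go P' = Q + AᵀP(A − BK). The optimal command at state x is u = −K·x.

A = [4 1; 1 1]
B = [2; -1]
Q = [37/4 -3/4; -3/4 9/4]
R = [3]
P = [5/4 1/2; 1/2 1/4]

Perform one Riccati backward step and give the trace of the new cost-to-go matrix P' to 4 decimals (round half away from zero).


BᵀP = [2.0000 0.7500]
S = R + BᵀPB = [3] + [3.2500] = [6.2500]
BᵀPA = [8.7500 2.7500]
K = S⁻¹·BᵀPA = [1.4000 0.4400]
A−BK = [1.2000 0.1200; 2.4000 1.4400]
AᵀP(A−BK) = [12.0000 3.9000; 3.9000 1.2900]
P' = Q + AᵀP(A−BK) = [21.2500 3.1500; 3.1500 3.5400]
tr(P') = 24.7900

24.7900


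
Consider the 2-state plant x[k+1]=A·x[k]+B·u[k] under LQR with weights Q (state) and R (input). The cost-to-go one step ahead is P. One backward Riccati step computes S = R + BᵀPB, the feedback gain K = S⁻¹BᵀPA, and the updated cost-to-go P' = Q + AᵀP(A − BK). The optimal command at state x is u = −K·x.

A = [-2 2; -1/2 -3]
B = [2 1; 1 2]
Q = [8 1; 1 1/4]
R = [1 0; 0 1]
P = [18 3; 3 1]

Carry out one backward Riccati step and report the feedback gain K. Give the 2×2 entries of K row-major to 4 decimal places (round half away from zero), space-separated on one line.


BᵀP = [39.0000 7.0000; 24.0000 5.0000]
S = R + BᵀPB = [1 0; 0 1] + [85.0000 53.0000; 53.0000 34.0000] = [86.0000 53.0000; 53.0000 35.0000]
BᵀPA = [-81.5000 57.0000; -50.5000 33.0000]
K = S⁻¹·BᵀPA = [-0.8756 1.2239; -0.1169 -0.9104]
A−BK = [-0.1318 0.4627; 0.6095 -2.4030]
AᵀP(A−BK) = [0.9826 -1.7313; -1.7313 5.2836]
P' = Q + AᵀP(A−BK) = [8.9826 -0.7313; -0.7313 5.5336]
tr(P') = 14.5162

-0.8756 1.2239 -0.1169 -0.9104


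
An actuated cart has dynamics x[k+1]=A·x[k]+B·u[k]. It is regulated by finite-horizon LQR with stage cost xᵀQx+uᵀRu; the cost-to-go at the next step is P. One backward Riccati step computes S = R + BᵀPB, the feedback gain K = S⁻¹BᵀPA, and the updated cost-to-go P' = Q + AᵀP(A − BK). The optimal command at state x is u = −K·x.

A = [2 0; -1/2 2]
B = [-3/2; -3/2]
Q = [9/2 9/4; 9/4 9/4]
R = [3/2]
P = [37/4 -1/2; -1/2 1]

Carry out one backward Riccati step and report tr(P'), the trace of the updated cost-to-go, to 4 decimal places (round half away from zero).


BᵀP = [-13.1250 -0.7500]
S = R + BᵀPB = [3/2] + [20.8125] = [22.3125]
BᵀPA = [-25.8750 -1.5000]
K = S⁻¹·BᵀPA = [-1.1597 -0.0672]
A−BK = [0.2605 -0.1008; -2.2395 1.8992]
AᵀP(A−BK) = [8.2437 -4.7395; -4.7395 3.8992]
P' = Q + AᵀP(A−BK) = [12.7437 -2.4895; -2.4895 6.1492]
tr(P') = 18.8929

18.8929


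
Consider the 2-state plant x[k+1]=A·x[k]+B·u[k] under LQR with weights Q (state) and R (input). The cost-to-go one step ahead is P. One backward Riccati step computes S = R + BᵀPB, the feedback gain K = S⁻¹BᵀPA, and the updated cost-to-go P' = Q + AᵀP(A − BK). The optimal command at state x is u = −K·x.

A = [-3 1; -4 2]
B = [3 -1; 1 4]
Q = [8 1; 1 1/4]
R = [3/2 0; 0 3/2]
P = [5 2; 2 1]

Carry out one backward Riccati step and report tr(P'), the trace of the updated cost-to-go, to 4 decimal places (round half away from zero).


11.5633

BᵀP = [17.0000 7.0000; 3.0000 2.0000]
S = R + BᵀPB = [3/2 0; 0 3/2] + [58.0000 11.0000; 11.0000 5.0000] = [59.5000 11.0000; 11.0000 6.5000]
BᵀPA = [-79.0000 31.0000; -17.0000 7.0000]
K = S⁻¹·BᵀPA = [-1.2286 0.4685; -0.5362 0.2841]
A−BK = [0.1496 -0.1214; -0.6265 0.3951]
AᵀP(A−BK) = [2.8250 -1.1599; -1.1599 0.4882]
P' = Q + AᵀP(A−BK) = [10.8250 -0.1599; -0.1599 0.7382]
tr(P') = 11.5633


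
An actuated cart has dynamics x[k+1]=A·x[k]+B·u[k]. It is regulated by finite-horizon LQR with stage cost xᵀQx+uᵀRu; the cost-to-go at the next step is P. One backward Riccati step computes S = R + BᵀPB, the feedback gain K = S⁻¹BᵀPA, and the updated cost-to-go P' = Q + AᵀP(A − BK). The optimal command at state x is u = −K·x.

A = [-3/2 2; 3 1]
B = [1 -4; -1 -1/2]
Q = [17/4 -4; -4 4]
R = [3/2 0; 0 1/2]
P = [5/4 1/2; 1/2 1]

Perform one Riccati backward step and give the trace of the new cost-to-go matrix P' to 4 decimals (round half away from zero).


BᵀP = [0.7500 -0.5000; -5.2500 -2.5000]
S = R + BᵀPB = [3/2 0; 0 1/2] + [1.2500 -2.7500; -2.7500 22.2500] = [2.7500 -2.7500; -2.7500 22.7500]
BᵀPA = [-2.6250 1.0000; 0.3750 -13.0000]
K = S⁻¹·BᵀPA = [-1.0670 -0.2364; -0.1125 -0.6000]
A−BK = [-0.8830 -0.1636; 1.8767 0.4636]
AᵀP(A−BK) = [4.5537 1.1045; 1.1045 0.4364]
P' = Q + AᵀP(A−BK) = [8.8037 -2.8955; -2.8955 4.4364]
tr(P') = 13.2401

13.2401


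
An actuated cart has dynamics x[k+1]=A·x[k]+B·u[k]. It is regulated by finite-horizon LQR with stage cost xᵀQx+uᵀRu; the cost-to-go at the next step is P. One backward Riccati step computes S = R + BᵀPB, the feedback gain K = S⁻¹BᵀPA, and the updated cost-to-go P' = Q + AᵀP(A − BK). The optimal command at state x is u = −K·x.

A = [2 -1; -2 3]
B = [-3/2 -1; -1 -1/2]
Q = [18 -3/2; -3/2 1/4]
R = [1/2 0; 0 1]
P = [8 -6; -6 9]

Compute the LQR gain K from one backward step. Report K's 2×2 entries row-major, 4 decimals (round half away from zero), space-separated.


BᵀP = [-6.0000 0.0000; -5.0000 1.5000]
S = R + BᵀPB = [1/2 0; 0 1] + [9.0000 6.0000; 6.0000 4.2500] = [9.5000 6.0000; 6.0000 5.2500]
BᵀPA = [-12.0000 6.0000; -13.0000 9.5000]
K = S⁻¹·BᵀPA = [1.0811 -1.8378; -3.7117 3.9099]
A−BK = [-0.0901 0.1532; -2.7748 3.1171]
AᵀP(A−BK) = [80.7207 -89.2252; -89.2252 98.8829]
P' = Q + AᵀP(A−BK) = [98.7207 -90.7252; -90.7252 99.1329]
tr(P') = 197.8536

1.0811 -1.8378 -3.7117 3.9099


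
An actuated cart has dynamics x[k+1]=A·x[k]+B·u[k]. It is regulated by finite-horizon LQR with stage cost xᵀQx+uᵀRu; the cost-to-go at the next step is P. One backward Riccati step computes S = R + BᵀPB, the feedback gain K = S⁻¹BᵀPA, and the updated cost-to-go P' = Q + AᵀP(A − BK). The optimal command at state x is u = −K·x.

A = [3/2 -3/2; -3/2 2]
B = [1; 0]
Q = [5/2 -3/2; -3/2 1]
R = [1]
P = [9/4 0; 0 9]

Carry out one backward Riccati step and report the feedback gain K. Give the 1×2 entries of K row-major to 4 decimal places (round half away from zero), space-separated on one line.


BᵀP = [2.2500 0.0000]
S = R + BᵀPB = [1] + [2.2500] = [3.2500]
BᵀPA = [3.3750 -3.3750]
K = S⁻¹·BᵀPA = [1.0385 -1.0385]
A−BK = [0.4615 -0.4615; -1.5000 2.0000]
AᵀP(A−BK) = [21.8077 -28.5577; -28.5577 37.5577]
P' = Q + AᵀP(A−BK) = [24.3077 -30.0577; -30.0577 38.5577]
tr(P') = 62.8654

1.0385 -1.0385


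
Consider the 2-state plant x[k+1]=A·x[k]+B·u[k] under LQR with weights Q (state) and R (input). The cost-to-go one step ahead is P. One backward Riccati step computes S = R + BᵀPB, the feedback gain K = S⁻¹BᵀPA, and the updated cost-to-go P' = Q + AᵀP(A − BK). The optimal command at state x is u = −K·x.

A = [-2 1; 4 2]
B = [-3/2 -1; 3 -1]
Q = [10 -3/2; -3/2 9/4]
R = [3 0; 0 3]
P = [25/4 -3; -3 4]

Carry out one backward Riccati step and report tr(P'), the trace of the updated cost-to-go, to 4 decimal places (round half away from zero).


BᵀP = [-18.3750 16.5000; -3.2500 -1.0000]
S = R + BᵀPB = [3 0; 0 3] + [77.0625 1.8750; 1.8750 4.2500] = [80.0625 1.8750; 1.8750 7.2500]
BᵀPA = [102.7500 14.6250; 2.5000 -5.2500]
K = S⁻¹·BᵀPA = [1.2831 0.2008; 0.0130 -0.7761]
A−BK = [-0.0624 0.5252; 0.1638 0.6214]
AᵀP(A−BK) = [5.1323 0.8034; 0.8034 3.2382]
P' = Q + AᵀP(A−BK) = [15.1323 -0.6966; -0.6966 5.4882]
tr(P') = 20.6205

20.6205


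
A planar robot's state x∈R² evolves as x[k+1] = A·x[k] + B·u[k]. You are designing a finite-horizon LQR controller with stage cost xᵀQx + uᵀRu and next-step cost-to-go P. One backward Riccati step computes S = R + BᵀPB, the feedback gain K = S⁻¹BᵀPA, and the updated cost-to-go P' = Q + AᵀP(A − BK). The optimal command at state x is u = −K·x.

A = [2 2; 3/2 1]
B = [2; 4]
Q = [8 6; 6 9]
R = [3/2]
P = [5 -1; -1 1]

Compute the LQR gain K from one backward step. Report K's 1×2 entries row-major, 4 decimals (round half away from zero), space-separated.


BᵀP = [6.0000 2.0000]
S = R + BᵀPB = [3/2] + [20.0000] = [21.5000]
BᵀPA = [15.0000 14.0000]
K = S⁻¹·BᵀPA = [0.6977 0.6512]
A−BK = [0.6047 0.6977; -1.2907 -1.6047]
AᵀP(A−BK) = [5.7849 6.7326; 6.7326 7.8837]
P' = Q + AᵀP(A−BK) = [13.7849 12.7326; 12.7326 16.8837]
tr(P') = 30.6686

0.6977 0.6512


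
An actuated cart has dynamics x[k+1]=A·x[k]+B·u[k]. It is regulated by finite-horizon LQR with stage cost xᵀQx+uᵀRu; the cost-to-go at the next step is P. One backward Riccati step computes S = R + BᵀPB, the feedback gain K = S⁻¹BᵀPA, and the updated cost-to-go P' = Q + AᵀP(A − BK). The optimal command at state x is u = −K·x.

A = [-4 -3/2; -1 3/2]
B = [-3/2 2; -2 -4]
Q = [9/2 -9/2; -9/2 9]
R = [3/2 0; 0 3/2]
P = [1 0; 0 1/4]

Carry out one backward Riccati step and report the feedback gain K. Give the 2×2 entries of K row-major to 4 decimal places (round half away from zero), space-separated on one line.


BᵀP = [-1.5000 -0.5000; 2.0000 -1.0000]
S = R + BᵀPB = [3/2 0; 0 3/2] + [3.2500 -1.0000; -1.0000 8.0000] = [4.7500 -1.0000; -1.0000 9.5000]
BᵀPA = [6.5000 1.5000; -7.0000 -4.5000]
K = S⁻¹·BᵀPA = [1.2408 0.2210; -0.6062 -0.4504]
A−BK = [-0.9263 -0.2677; -0.9433 0.1402]
AᵀP(A−BK) = [3.9412 1.0358; 1.0358 0.4541]
P' = Q + AᵀP(A−BK) = [8.4412 -3.4642; -3.4642 9.4541]
tr(P') = 17.8954

1.2408 0.2210 -0.6062 -0.4504


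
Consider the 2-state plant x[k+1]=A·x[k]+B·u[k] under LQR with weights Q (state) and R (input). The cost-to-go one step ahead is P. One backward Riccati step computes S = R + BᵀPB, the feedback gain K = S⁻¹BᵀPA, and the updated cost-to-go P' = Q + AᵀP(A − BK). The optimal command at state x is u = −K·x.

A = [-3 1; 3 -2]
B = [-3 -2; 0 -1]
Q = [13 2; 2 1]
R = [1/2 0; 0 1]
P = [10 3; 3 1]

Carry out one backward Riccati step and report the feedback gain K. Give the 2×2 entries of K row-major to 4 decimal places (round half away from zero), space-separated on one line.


0.7143 -0.2143 -0.0238 0.1071

BᵀP = [-30.0000 -9.0000; -23.0000 -7.0000]
S = R + BᵀPB = [1/2 0; 0 1] + [90.0000 69.0000; 69.0000 53.0000] = [90.5000 69.0000; 69.0000 54.0000]
BᵀPA = [63.0000 -12.0000; 48.0000 -9.0000]
K = S⁻¹·BᵀPA = [0.7143 -0.2143; -0.0238 0.1071]
A−BK = [-0.9048 0.5714; 2.9762 -1.8929]
AᵀP(A−BK) = [1.1429 -0.6429; -0.6429 0.3929]
P' = Q + AᵀP(A−BK) = [14.1429 1.3571; 1.3571 1.3929]
tr(P') = 15.5357


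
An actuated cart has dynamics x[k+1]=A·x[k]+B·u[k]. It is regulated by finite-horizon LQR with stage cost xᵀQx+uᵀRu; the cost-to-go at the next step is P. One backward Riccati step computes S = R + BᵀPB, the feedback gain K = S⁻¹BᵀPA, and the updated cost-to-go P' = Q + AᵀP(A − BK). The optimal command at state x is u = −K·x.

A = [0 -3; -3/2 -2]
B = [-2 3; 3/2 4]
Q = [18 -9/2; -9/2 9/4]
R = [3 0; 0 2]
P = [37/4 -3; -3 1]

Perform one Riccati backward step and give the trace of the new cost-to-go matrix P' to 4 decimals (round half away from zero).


21.9234

BᵀP = [-23.0000 7.5000; 15.7500 -5.0000]
S = R + BᵀPB = [3 0; 0 2] + [57.2500 -39.0000; -39.0000 27.2500] = [60.2500 -39.0000; -39.0000 29.2500]
BᵀPA = [-11.2500 54.0000; 7.5000 -37.2500]
K = S⁻¹·BᵀPA = [-0.1515 0.5253; 0.0544 -0.5732]
A−BK = [-0.4662 -0.2300; -1.4903 -0.4952]
AᵀP(A−BK) = [0.1375 -0.2922; -0.2922 1.5359]
P' = Q + AᵀP(A−BK) = [18.1375 -4.7922; -4.7922 3.7859]
tr(P') = 21.9234


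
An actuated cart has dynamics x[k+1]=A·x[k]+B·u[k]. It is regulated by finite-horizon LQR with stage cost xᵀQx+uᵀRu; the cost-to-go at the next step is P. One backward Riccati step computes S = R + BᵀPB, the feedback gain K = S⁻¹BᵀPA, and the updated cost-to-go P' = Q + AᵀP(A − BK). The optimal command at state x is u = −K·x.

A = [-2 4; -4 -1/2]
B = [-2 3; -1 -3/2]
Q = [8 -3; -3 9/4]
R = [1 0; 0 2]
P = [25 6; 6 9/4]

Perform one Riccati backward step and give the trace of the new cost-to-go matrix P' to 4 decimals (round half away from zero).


BᵀP = [-56.0000 -14.2500; 66.0000 14.6250]
S = R + BᵀPB = [1 0; 0 2] + [126.2500 -146.6250; -146.6250 176.0625] = [127.2500 -146.6250; -146.6250 178.0625]
BᵀPA = [169.0000 -216.8750; -190.5000 256.6875]
K = S⁻¹·BᵀPA = [1.8632 -0.8456; 0.4644 0.7453]
A−BK = [0.3332 0.0730; -1.4402 -0.2277]
AᵀP(A−BK) = [5.5868 -0.6234; -0.6234 1.8763]
P' = Q + AᵀP(A−BK) = [13.5868 -3.6234; -3.6234 4.1263]
tr(P') = 17.7131

17.7131


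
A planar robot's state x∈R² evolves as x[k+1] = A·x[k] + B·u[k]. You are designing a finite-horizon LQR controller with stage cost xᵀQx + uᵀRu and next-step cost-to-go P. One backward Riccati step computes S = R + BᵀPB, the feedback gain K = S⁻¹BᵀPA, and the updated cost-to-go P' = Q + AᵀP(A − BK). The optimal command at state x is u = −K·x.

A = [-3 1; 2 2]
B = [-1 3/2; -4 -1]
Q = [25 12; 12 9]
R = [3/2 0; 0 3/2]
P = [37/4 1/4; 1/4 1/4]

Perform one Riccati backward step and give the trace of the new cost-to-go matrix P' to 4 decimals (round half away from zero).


39.6507

BᵀP = [-10.2500 -1.2500; 13.6250 0.1250]
S = R + BᵀPB = [3/2 0; 0 3/2] + [15.2500 -14.1250; -14.1250 20.3125] = [16.7500 -14.1250; -14.1250 21.8125]
BᵀPA = [28.2500 -12.7500; -40.6250 13.8750]
K = S⁻¹·BᵀPA = [0.2555 -0.4952; -1.6970 0.3154]
A−BK = [-0.1990 0.0317; 1.3250 0.3347]
AᵀP(A−BK) = [5.0910 -0.9463; -0.9463 0.5596]
P' = Q + AᵀP(A−BK) = [30.0910 11.0537; 11.0537 9.5596]
tr(P') = 39.6507


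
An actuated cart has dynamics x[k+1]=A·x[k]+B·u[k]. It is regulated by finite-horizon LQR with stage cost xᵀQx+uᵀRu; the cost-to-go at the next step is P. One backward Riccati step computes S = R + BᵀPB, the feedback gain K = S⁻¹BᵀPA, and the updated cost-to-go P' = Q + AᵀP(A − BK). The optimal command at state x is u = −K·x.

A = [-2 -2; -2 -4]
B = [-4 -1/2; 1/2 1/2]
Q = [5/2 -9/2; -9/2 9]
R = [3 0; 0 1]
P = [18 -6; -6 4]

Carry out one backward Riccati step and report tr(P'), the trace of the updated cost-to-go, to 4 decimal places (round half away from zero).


BᵀP = [-75.0000 26.0000; -12.0000 5.0000]
S = R + BᵀPB = [3 0; 0 1] + [313.0000 50.5000; 50.5000 8.5000] = [316.0000 50.5000; 50.5000 9.5000]
BᵀPA = [98.0000 46.0000; 14.0000 4.0000]
K = S⁻¹·BᵀPA = [0.4958 0.5202; -1.1621 -2.3442]
A−BK = [-0.5977 -1.0913; -1.6669 -3.0880]
AᵀP(A−BK) = [7.6768 13.8395; 13.8395 25.4477]
P' = Q + AᵀP(A−BK) = [10.1768 9.3395; 9.3395 34.4477]
tr(P') = 44.6245

44.6245


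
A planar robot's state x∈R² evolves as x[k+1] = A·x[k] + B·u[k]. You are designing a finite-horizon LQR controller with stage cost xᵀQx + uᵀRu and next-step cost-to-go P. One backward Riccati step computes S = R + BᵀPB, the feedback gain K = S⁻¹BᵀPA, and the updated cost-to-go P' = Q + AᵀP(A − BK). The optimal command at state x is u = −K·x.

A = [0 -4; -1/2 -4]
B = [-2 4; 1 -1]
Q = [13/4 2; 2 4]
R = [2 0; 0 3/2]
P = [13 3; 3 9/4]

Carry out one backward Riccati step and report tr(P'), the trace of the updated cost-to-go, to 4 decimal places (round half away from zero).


BᵀP = [-23.0000 -3.7500; 49.0000 9.7500]
S = R + BᵀPB = [2 0; 0 3/2] + [42.2500 -88.2500; -88.2500 186.2500] = [44.2500 -88.2500; -88.2500 187.7500]
BᵀPA = [1.8750 107.0000; -4.8750 -235.0000]
K = S⁻¹·BᵀPA = [-0.1504 -1.2493; -0.0967 -1.8389]
A−BK = [0.0858 0.8569; -0.4463 -4.5896]
AᵀP(A−BK) = [0.3733 3.8779; 3.8779 41.5369]
P' = Q + AᵀP(A−BK) = [3.6233 5.8779; 5.8779 45.5369]
tr(P') = 49.1602

49.1602


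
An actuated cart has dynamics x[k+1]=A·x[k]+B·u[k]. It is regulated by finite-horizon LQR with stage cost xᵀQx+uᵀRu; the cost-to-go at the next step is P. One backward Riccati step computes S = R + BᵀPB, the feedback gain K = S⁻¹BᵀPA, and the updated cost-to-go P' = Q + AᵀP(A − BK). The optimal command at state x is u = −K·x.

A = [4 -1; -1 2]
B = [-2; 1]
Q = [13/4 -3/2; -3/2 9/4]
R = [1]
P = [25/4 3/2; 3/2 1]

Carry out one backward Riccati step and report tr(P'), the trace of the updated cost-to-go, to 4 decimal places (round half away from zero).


12.4167

BᵀP = [-11.0000 -2.0000]
S = R + BᵀPB = [1] + [20.0000] = [21.0000]
BᵀPA = [-42.0000 7.0000]
K = S⁻¹·BᵀPA = [-2.0000 0.3333]
A−BK = [0.0000 -0.3333; 1.0000 1.6667]
AᵀP(A−BK) = [5.0000 0.5000; 0.5000 1.9167]
P' = Q + AᵀP(A−BK) = [8.2500 -1.0000; -1.0000 4.1667]
tr(P') = 12.4167


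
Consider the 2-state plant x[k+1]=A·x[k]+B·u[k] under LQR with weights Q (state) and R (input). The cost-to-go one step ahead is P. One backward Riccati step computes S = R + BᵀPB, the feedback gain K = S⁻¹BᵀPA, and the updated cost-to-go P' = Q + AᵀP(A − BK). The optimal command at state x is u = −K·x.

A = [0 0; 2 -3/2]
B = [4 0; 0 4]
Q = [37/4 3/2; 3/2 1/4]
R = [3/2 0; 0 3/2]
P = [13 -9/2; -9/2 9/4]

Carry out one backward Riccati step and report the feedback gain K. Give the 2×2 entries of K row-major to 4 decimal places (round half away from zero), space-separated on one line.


-0.0202 0.0152 0.4412 -0.3309

BᵀP = [52.0000 -18.0000; -18.0000 9.0000]
S = R + BᵀPB = [3/2 0; 0 3/2] + [208.0000 -72.0000; -72.0000 36.0000] = [209.5000 -72.0000; -72.0000 37.5000]
BᵀPA = [-36.0000 27.0000; 18.0000 -13.5000]
K = S⁻¹·BᵀPA = [-0.0202 0.0152; 0.4412 -0.3309]
A−BK = [0.0808 -0.0606; 0.2352 -0.1764]
AᵀP(A−BK) = [0.3309 -0.2482; -0.2482 0.1861]
P' = Q + AᵀP(A−BK) = [9.5809 1.2518; 1.2518 0.4361]
tr(P') = 10.0170


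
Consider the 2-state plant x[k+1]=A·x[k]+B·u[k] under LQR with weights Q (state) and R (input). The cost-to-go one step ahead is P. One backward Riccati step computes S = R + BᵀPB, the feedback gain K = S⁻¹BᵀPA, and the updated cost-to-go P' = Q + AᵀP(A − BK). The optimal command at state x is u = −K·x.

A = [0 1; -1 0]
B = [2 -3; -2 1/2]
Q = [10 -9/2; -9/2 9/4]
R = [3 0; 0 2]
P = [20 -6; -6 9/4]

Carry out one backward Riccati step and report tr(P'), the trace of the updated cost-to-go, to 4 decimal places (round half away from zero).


BᵀP = [52.0000 -16.5000; -63.0000 19.1250]
S = R + BᵀPB = [3 0; 0 2] + [137.0000 -164.2500; -164.2500 198.5625] = [140.0000 -164.2500; -164.2500 200.5625]
BᵀPA = [16.5000 52.0000; -19.1250 -63.0000]
K = S⁻¹·BᵀPA = [0.1526 0.0740; 0.0296 -0.2535]
A−BK = [-0.2163 0.0915; -0.7096 0.2748]
AᵀP(A−BK) = [0.2984 -0.0695; -0.0695 0.1806]
P' = Q + AᵀP(A−BK) = [10.2984 -4.5695; -4.5695 2.4306]
tr(P') = 12.7290

12.7290


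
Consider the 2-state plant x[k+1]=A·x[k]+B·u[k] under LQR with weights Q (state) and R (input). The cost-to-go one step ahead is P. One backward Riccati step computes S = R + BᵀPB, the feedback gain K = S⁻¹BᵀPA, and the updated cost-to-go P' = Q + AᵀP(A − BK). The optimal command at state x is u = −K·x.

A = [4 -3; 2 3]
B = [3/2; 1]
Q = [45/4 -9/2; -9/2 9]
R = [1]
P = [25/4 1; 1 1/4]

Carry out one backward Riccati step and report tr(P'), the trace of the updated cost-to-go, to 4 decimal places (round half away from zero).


30.6092

BᵀP = [10.3750 1.7500]
S = R + BᵀPB = [1] + [17.3125] = [18.3125]
BᵀPA = [45.0000 -25.8750]
K = S⁻¹·BᵀPA = [2.4573 -1.4130]
A−BK = [0.3140 -0.8805; -0.4573 4.4130]
AᵀP(A−BK) = [6.4198 -3.9164; -3.9164 3.9394]
P' = Q + AᵀP(A−BK) = [17.6698 -8.4164; -8.4164 12.9394]
tr(P') = 30.6092


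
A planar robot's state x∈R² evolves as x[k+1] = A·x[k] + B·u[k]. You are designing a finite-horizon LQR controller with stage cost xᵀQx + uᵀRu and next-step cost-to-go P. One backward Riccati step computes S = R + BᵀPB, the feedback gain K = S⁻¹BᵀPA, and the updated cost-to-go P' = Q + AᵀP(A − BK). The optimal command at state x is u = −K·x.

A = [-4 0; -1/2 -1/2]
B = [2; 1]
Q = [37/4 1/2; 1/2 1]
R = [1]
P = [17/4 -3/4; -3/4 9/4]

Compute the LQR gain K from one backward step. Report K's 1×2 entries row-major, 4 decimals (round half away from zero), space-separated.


-1.8188 -0.0217

BᵀP = [7.7500 0.7500]
S = R + BᵀPB = [1] + [16.2500] = [17.2500]
BᵀPA = [-31.3750 -0.3750]
K = S⁻¹·BᵀPA = [-1.8188 -0.0217]
A−BK = [-0.3623 0.0435; 1.3188 -0.4783]
AᵀP(A−BK) = [8.4964 -1.6196; -1.6196 0.5543]
P' = Q + AᵀP(A−BK) = [17.7464 -1.1196; -1.1196 1.5543]
tr(P') = 19.3007


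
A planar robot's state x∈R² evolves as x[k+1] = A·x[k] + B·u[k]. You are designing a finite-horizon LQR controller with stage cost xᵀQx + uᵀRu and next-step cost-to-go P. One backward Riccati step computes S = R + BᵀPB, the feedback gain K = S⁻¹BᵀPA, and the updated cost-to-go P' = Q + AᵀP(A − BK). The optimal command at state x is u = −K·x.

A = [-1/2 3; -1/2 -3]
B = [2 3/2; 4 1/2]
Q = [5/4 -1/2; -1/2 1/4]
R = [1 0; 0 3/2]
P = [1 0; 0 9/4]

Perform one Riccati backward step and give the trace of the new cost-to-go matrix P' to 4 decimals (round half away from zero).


11.6485

BᵀP = [2.0000 9.0000; 1.5000 1.1250]
S = R + BᵀPB = [1 0; 0 3/2] + [40.0000 7.5000; 7.5000 2.8125] = [41.0000 7.5000; 7.5000 4.3125]
BᵀPA = [-5.5000 -21.0000; -1.3125 1.1250]
K = S⁻¹·BᵀPA = [-0.1151 -0.8212; -0.1042 1.6890]
A−BK = [-0.1135 2.1089; 0.0124 -0.5599]
AᵀP(A−BK) = [0.0428 -0.4246; -0.4246 10.1058]
P' = Q + AᵀP(A−BK) = [1.2928 -0.9246; -0.9246 10.3558]
tr(P') = 11.6485


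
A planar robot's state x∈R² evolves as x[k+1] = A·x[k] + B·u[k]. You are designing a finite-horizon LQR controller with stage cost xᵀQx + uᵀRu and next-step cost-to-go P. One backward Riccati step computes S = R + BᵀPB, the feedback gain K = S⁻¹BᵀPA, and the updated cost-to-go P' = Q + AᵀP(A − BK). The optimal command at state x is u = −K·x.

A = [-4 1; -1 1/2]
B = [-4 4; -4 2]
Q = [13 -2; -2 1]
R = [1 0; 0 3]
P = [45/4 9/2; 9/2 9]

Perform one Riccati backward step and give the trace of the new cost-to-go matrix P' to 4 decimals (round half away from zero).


19.5225

BᵀP = [-63.0000 -54.0000; 54.0000 36.0000]
S = R + BᵀPB = [1 0; 0 3] + [468.0000 -360.0000; -360.0000 288.0000] = [469.0000 -360.0000; -360.0000 291.0000]
BᵀPA = [306.0000 -90.0000; -252.0000 72.0000]
K = S⁻¹·BᵀPA = [-0.2433 -0.0392; -1.1670 0.1989]
A−BK = [-0.3053 0.0475; 0.3607 -0.0547]
AᵀP(A−BK) = [5.3733 -0.8753; -0.8753 0.1491]
P' = Q + AᵀP(A−BK) = [18.3733 -2.8753; -2.8753 1.1491]
tr(P') = 19.5225


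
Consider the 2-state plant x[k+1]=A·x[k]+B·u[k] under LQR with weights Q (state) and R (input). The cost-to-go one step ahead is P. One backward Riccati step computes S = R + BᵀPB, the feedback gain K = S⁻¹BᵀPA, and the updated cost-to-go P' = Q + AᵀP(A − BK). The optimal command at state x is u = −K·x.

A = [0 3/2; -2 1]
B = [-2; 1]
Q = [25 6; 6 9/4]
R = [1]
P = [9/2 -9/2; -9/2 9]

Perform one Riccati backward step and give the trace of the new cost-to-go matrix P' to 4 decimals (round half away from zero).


BᵀP = [-13.5000 18.0000]
S = R + BᵀPB = [1] + [45.0000] = [46.0000]
BᵀPA = [-36.0000 -2.2500]
K = S⁻¹·BᵀPA = [-0.7826 -0.0489]
A−BK = [-1.5652 1.4022; -1.2174 1.0489]
AᵀP(A−BK) = [7.8261 -6.2609; -6.2609 5.5149]
P' = Q + AᵀP(A−BK) = [32.8261 -0.2609; -0.2609 7.7649]
tr(P') = 40.5910

40.5910


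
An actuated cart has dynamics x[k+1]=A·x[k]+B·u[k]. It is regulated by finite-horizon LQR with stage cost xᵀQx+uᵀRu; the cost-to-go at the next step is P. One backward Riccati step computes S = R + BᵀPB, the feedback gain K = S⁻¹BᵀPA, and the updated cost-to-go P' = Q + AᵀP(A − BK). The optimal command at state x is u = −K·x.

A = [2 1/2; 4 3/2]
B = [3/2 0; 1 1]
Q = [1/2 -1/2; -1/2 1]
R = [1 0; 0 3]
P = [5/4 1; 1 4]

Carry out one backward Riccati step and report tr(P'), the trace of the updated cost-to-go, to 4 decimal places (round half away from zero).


13.2345

BᵀP = [2.8750 5.5000; 1.0000 4.0000]
S = R + BᵀPB = [1 0; 0 3] + [9.8125 5.5000; 5.5000 4.0000] = [10.8125 5.5000; 5.5000 7.0000]
BᵀPA = [27.7500 9.6875; 18.0000 6.5000]
K = S⁻¹·BᵀPA = [2.0963 0.7056; 0.9243 0.3741]
A−BK = [-1.1444 -0.5585; 0.9794 0.4202]
AᵀP(A−BK) = [10.1898 3.9340; 3.9340 1.5447]
P' = Q + AᵀP(A−BK) = [10.6898 3.4340; 3.4340 2.5447]
tr(P') = 13.2345


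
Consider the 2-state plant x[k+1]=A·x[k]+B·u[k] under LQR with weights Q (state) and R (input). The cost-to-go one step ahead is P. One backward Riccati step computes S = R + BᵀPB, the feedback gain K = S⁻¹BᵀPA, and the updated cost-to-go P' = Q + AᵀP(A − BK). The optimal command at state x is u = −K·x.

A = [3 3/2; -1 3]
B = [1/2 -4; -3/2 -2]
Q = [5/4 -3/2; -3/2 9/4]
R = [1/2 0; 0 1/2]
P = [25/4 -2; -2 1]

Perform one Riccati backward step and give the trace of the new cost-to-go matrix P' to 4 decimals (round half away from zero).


5.2079

BᵀP = [6.1250 -2.5000; -21.0000 6.0000]
S = R + BᵀPB = [1/2 0; 0 1/2] + [6.8125 -19.5000; -19.5000 72.0000] = [7.3125 -19.5000; -19.5000 72.5000]
BᵀPA = [20.8750 1.6875; -69.0000 -13.5000]
K = S⁻¹·BᵀPA = [1.1203 -0.9400; -0.6504 -0.4390]
A−BK = [-0.1618 0.2139; -0.6204 0.7120]
AᵀP(A−BK) = [0.9860 -0.5460; -0.5460 0.7219]
P' = Q + AᵀP(A−BK) = [2.2360 -2.0460; -2.0460 2.9719]
tr(P') = 5.2079


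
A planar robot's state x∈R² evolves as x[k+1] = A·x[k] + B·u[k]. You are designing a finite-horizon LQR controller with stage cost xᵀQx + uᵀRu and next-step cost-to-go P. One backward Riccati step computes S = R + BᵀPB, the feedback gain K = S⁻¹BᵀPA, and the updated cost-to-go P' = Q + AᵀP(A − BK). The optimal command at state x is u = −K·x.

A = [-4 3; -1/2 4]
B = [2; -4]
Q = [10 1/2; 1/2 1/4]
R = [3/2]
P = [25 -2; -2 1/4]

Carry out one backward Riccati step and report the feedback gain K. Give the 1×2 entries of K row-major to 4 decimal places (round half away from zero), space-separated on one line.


-1.6691 1.1200

BᵀP = [58.0000 -5.0000]
S = R + BᵀPB = [3/2] + [136.0000] = [137.5000]
BᵀPA = [-229.5000 154.0000]
K = S⁻¹·BᵀPA = [-1.6691 1.1200]
A−BK = [-0.6618 0.7600; -7.1764 8.4800]
AᵀP(A−BK) = [9.0061 -8.4600; -8.4600 8.5200]
P' = Q + AᵀP(A−BK) = [19.0061 -7.9600; -7.9600 8.7700]
tr(P') = 27.7761


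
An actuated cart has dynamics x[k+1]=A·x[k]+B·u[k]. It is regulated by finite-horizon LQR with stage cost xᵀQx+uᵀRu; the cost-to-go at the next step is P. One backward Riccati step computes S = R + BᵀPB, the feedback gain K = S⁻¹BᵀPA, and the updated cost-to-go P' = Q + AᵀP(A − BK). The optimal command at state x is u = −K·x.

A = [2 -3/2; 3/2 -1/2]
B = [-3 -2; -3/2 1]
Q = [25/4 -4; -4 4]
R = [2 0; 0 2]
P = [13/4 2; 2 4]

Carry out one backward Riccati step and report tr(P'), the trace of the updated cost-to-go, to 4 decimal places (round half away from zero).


11.9826

BᵀP = [-12.7500 -12.0000; -4.5000 0.0000]
S = R + BᵀPB = [2 0; 0 2] + [56.2500 13.5000; 13.5000 9.0000] = [58.2500 13.5000; 13.5000 11.0000]
BᵀPA = [-43.5000 25.1250; -9.0000 6.7500]
K = S⁻¹·BᵀPA = [-0.7786 0.4040; 0.1374 0.1178]
A−BK = [-0.0611 -0.0523; 0.1947 -0.0117]
AᵀP(A−BK) = [1.3664 -0.6145; -0.6145 0.3661]
P' = Q + AᵀP(A−BK) = [7.6164 -4.6145; -4.6145 4.3661]
tr(P') = 11.9826


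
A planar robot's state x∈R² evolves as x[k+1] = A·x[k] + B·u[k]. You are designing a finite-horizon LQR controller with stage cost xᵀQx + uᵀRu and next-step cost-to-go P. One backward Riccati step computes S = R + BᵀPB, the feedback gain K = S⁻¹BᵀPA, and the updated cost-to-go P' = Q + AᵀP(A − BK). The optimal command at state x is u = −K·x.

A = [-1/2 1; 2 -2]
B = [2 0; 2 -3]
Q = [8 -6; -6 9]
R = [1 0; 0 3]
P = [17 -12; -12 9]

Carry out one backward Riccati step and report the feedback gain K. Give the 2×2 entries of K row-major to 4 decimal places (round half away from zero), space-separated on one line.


-0.3056 0.5278 -0.7917 0.9583

BᵀP = [10.0000 -6.0000; 36.0000 -27.0000]
S = R + BᵀPB = [1 0; 0 3] + [8.0000 18.0000; 18.0000 81.0000] = [9.0000 18.0000; 18.0000 84.0000]
BᵀPA = [-17.0000 22.0000; -72.0000 90.0000]
K = S⁻¹·BᵀPA = [-0.3056 0.5278; -0.7917 0.9583]
A−BK = [0.1111 -0.0556; 0.2361 -0.1806]
AᵀP(A−BK) = [2.0556 -2.5278; -2.5278 3.1389]
P' = Q + AᵀP(A−BK) = [10.0556 -8.5278; -8.5278 12.1389]
tr(P') = 22.1944


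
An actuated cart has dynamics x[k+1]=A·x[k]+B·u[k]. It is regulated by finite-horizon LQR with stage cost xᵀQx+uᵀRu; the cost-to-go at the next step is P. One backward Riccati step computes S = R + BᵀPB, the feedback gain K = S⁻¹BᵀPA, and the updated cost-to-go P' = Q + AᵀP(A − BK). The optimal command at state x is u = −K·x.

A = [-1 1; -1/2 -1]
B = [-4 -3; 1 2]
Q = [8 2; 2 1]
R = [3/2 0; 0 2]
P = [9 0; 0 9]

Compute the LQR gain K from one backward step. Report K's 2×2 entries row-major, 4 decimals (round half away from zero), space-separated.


0.5900 0.1255 -0.4734 -0.5111

BᵀP = [-36.0000 9.0000; -27.0000 18.0000]
S = R + BᵀPB = [3/2 0; 0 2] + [153.0000 126.0000; 126.0000 117.0000] = [154.5000 126.0000; 126.0000 119.0000]
BᵀPA = [31.5000 -45.0000; 18.0000 -45.0000]
K = S⁻¹·BᵀPA = [0.5900 0.1255; -0.4734 -0.5111]
A−BK = [-0.0604 -0.0311; -0.1432 -0.1034]
AᵀP(A−BK) = [1.1875 0.7451; 0.7451 0.6509]
P' = Q + AᵀP(A−BK) = [9.1875 2.7451; 2.7451 1.6509]
tr(P') = 10.8385


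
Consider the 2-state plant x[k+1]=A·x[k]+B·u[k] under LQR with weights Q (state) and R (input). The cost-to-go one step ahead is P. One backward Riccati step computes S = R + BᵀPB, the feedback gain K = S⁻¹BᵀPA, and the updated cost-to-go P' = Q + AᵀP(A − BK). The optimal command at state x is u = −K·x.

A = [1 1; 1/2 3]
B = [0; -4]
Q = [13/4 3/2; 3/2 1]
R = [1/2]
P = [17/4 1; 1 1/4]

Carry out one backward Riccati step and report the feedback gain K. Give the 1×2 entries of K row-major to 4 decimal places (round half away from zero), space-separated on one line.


-1.0000 -1.5556

BᵀP = [-4.0000 -1.0000]
S = R + BᵀPB = [1/2] + [4.0000] = [4.5000]
BᵀPA = [-4.5000 -7.0000]
K = S⁻¹·BᵀPA = [-1.0000 -1.5556]
A−BK = [1.0000 1.0000; -3.5000 -3.2222]
AᵀP(A−BK) = [0.8125 1.1250; 1.1250 1.6111]
P' = Q + AᵀP(A−BK) = [4.0625 2.6250; 2.6250 2.6111]
tr(P') = 6.6736


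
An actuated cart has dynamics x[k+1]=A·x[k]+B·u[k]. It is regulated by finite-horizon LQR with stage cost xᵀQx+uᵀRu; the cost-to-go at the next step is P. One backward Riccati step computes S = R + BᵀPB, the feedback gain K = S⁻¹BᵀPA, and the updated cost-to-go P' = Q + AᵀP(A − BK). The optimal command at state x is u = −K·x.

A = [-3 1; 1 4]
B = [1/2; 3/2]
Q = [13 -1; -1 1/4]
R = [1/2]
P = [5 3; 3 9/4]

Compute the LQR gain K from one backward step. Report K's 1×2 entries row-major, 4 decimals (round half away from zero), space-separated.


BᵀP = [7.0000 4.8750]
S = R + BᵀPB = [1/2] + [10.8125] = [11.3125]
BᵀPA = [-16.1250 26.5000]
K = S⁻¹·BᵀPA = [-1.4254 2.3425]
A−BK = [-2.2873 -0.1713; 3.1381 0.4862]
AᵀP(A−BK) = [6.2652 -1.2265; -1.2265 2.9227]
P' = Q + AᵀP(A−BK) = [19.2652 -2.2265; -2.2265 3.1727]
tr(P') = 22.4378

-1.4254 2.3425


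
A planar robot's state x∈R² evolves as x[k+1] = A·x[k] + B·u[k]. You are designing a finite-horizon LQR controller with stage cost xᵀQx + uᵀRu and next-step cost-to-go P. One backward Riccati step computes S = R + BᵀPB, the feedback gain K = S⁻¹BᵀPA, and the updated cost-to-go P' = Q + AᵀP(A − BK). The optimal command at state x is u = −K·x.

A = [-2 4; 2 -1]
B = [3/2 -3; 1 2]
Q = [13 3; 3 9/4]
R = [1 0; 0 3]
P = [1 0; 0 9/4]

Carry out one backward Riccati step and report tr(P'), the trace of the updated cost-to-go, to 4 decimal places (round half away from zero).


19.8555

BᵀP = [1.5000 2.2500; -3.0000 4.5000]
S = R + BᵀPB = [1 0; 0 3] + [4.5000 0.0000; 0.0000 18.0000] = [5.5000 0.0000; 0.0000 21.0000]
BᵀPA = [1.5000 3.7500; 15.0000 -16.5000]
K = S⁻¹·BᵀPA = [0.2727 0.6818; 0.7143 -0.7857]
A−BK = [-0.2662 0.6201; 0.2987 -0.1104]
AᵀP(A−BK) = [1.8766 -1.7370; -1.7370 2.7289]
P' = Q + AᵀP(A−BK) = [14.8766 1.2630; 1.2630 4.9789]
tr(P') = 19.8555
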